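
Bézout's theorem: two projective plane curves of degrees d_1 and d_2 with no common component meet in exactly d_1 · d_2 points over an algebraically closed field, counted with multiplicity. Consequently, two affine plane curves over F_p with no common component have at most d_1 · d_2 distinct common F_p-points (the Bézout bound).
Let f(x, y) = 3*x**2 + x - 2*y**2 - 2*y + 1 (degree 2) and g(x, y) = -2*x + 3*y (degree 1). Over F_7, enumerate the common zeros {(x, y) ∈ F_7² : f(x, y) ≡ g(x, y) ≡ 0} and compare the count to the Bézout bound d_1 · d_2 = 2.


Common zeros: {(4, 5), (5, 1)}; count = 2; Bézout bound = 2.

deg(f) = 2, deg(g) = 1, so Bézout bound = 2.
Scan x ∈ F_7. For each x, list the y ∈ F_7 with f(x, y) ≡ 0 and those with g(x, y) ≡ 0 (mod 7); the common zeros in that column are the intersection.
  x = 0: f ≡ 0 at y ∈ ∅; g ≡ 0 at y ∈ {0}; common: ∅.
  x = 1: f ≡ 0 at y ∈ {2, 4}; g ≡ 0 at y ∈ {3}; common: ∅.
  x = 2: f ≡ 0 at y ∈ ∅; g ≡ 0 at y ∈ {6}; common: ∅.
  x = 3: f ≡ 0 at y ∈ {3}; g ≡ 0 at y ∈ {2}; common: ∅.
  x = 4: f ≡ 0 at y ∈ {1, 5}; g ≡ 0 at y ∈ {5}; common: {5}.
  x = 5: f ≡ 0 at y ∈ {1, 5}; g ≡ 0 at y ∈ {1}; common: {1}.
  x = 6: f ≡ 0 at y ∈ {3}; g ≡ 0 at y ∈ {4}; common: ∅.
Collecting: common zeros = {(4, 5), (5, 1)}, so the count is 2.
Comparison with the Bézout bound: 2 ≤ 2 = deg(f)·deg(g), as expected for curves with no common component (the bound is attained).


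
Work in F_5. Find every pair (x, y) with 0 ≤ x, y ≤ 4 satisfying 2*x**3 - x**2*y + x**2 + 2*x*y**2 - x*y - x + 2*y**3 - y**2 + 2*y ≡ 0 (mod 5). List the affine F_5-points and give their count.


Affine F_5-points: {(0, 0), (0, 4), (1, 1), (1, 3), (3, 0), (4, 0)}; count = 6.

For each of the 25 pairs (x, y) ∈ F_5², evaluate f(x, y) mod 5. Record the zeros.
  x = 0: [0↦0, 1↦3, 2↦1, 3↦1, 4↦0]  zeros at y ∈ {0, 4}
  x = 1: [0↦2, 1↦0, 2↦2, 3↦0, 4↦1]  zeros at y ∈ {1, 3}
  x = 2: [0↦3, 1↦4, 2↦3, 3↦2, 4↦3]  zeros at y ∈ ∅
  x = 3: [0↦0, 1↦2, 2↦1, 3↦4, 4↦3]  zeros at y ∈ {0}
  x = 4: [0↦0, 1↦1, 2↦3, 3↦3, 4↦3]  zeros at y ∈ {0}
Collecting zeros: affine points = {(0, 0), (0, 4), (1, 1), (1, 3), (3, 0), (4, 0)}.
Total count |C(F_5)_aff| = 6.


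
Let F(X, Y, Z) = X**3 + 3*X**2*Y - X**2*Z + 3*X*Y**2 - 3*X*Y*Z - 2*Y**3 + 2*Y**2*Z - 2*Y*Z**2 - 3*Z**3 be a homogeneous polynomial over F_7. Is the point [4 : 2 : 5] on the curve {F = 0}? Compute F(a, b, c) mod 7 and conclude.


F(4,2,5) ≡ 5 (mod 7); P is NOT on the curve.

Evaluate F(4, 2, 5) term-by-term (mod 7).
  X**3 ↦ 1·64·1·1 = 64
  3*X**2*Y ↦ 3·16·2·1 = 96
  -X**2*Z ↦ -1·16·1·5 = -80
  3*X*Y**2 ↦ 3·4·4·1 = 48
  -3*X*Y*Z ↦ -3·4·2·5 = -120
  -2*Y**3 ↦ -2·1·8·1 = -16
  2*Y**2*Z ↦ 2·1·4·5 = 40
  -2*Y*Z**2 ↦ -2·1·2·25 = -100
  -3*Z**3 ↦ -3·1·1·125 = -375
Sum: F(4, 2, 5) = (64) + (96) + (-80) + (48) + (-120) + (-16) + (40) + (-100) + (-375) = -443.
Reducing mod 7: -443 ≡ 5 (mod 7).
Since F(a, b, c) ≡ 5 ≠ 0 (mod 7), P does NOT lie on the curve.


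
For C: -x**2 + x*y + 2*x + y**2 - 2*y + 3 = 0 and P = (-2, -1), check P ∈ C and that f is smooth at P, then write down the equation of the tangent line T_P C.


Tangent line at P: 5*x - 6*y + 4 = 0.

Step 1: f(-2, -1) = 0, so P lies on C.
Step 2: partial derivatives
  f_x(x, y) = -2*x + y + 2, f_y(x, y) = x + 2*y - 2.
  f_x(P) = 5, f_y(P) = -6 (gradient nonzero, so P is smooth).
Step 3: tangent line at P: 5·(x − -2) + -6·(y − -1) = 0.
Expanding: 5*x - 6*y + 4 = 0.


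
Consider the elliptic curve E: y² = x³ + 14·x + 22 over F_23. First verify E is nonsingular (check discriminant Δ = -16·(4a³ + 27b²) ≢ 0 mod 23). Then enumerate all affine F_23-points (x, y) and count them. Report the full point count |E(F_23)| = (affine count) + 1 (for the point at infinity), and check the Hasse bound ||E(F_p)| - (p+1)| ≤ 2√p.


Affine points = {(2, 9), (2, 14), (4, 2), (4, 21), (6, 0), (7, 7), (7, 16), (8, 5), (8, 18), (9, 7), (9, 16), (10, 9), (10, 14), (11, 9), (11, 14), (12, 3), (12, 20), (13, 3), (13, 20), (14, 8), (14, 15), (16, 8), (16, 15), (21, 3), (21, 20)}; affine count = 25; |E(F_23)| = 26.

Discriminant check: Δ ∝ 4a³ + 27b² = 4·14³ + 27·22² = 4·2744 + 27·484 ≡ 9 (mod 23). Nonzero ⇒ E is nonsingular.
For each x ∈ F_23, compute rhs = x³ + 14·x + 22 mod 23, then count y ∈ F_23 with y² ≡ rhs.
  x = 0: rhs = 22, matching y values: none (0 points).
  x = 1: rhs = 14, matching y values: none (0 points).
  x = 2: rhs = 12, matching y values: 9, 14 (2 points).
  x = 3: rhs = 22, matching y values: none (0 points).
  x = 4: rhs = 4, matching y values: 2, 21 (2 points).
  x = 5: rhs = 10, matching y values: none (0 points).
  x = 6: rhs = 0, matching y values: 0 (1 points).
  x = 7: rhs = 3, matching y values: 7, 16 (2 points).
  x = 8: rhs = 2, matching y values: 5, 18 (2 points).
  x = 9: rhs = 3, matching y values: 7, 16 (2 points).
  x = 10: rhs = 12, matching y values: 9, 14 (2 points).
  x = 11: rhs = 12, matching y values: 9, 14 (2 points).
  x = 12: rhs = 9, matching y values: 3, 20 (2 points).
  x = 13: rhs = 9, matching y values: 3, 20 (2 points).
  x = 14: rhs = 18, matching y values: 8, 15 (2 points).
  x = 15: rhs = 19, matching y values: none (0 points).
  x = 16: rhs = 18, matching y values: 8, 15 (2 points).
  x = 17: rhs = 21, matching y values: none (0 points).
  x = 18: rhs = 11, matching y values: none (0 points).
  x = 19: rhs = 17, matching y values: none (0 points).
  x = 20: rhs = 22, matching y values: none (0 points).
  x = 21: rhs = 9, matching y values: 3, 20 (2 points).
  x = 22: rhs = 7, matching y values: none (0 points).
Total affine count: 25.
Full point count |E(F_23)| = 25 + 1 = 26.
Hasse bound: |26 − (23+1)| = |2| = 2 ≤ 2√23 ≈ 9.5917 ✓.


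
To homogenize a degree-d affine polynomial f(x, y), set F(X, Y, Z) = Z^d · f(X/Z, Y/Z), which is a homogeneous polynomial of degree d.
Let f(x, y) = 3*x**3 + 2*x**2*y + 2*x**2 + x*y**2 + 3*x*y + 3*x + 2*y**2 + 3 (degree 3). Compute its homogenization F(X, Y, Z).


F(X, Y, Z) = 3*X**3 + 2*X**2*Y + 2*X**2*Z + X*Y**2 + 3*X*Y*Z + 3*X*Z**2 + 2*Y**2*Z + 3*Z**3

deg(f) = 3.
Substitute x = X/Z, y = Y/Z into f, then multiply by Z^3.
  monomial 3·x^3·y^0 ↦ 3·X^3·Y^0·Z^0.
  monomial 2·x^2·y^1 ↦ 2·X^2·Y^1·Z^0.
  monomial 2·x^2·y^0 ↦ 2·X^2·Y^0·Z^1.
  monomial 1·x^1·y^2 ↦ 1·X^1·Y^2·Z^0.
  monomial 3·x^1·y^1 ↦ 3·X^1·Y^1·Z^1.
  monomial 3·x^1·y^0 ↦ 3·X^1·Y^0·Z^2.
  monomial 2·x^0·y^2 ↦ 2·X^0·Y^2·Z^1.
  monomial 3·x^0·y^0 ↦ 3·X^0·Y^0·Z^3.
Collecting: F(X, Y, Z) = 3*X**3 + 2*X**2*Y + 2*X**2*Z + X*Y**2 + 3*X*Y*Z + 3*X*Z**2 + 2*Y**2*Z + 3*Z**3.


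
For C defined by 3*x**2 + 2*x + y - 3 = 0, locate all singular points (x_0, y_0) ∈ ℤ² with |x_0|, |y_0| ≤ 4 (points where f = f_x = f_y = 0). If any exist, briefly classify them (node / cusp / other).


No singular points in the scanned grid; C is smooth there.

Compute partial derivatives:
  f_x = 6*x + 2.
  f_y = 1.
f_y = 1 is a nonzero constant, so f_y never vanishes: no point (x, y) can satisfy f = f_x = f_y = 0. In particular no (x, y) ∈ {−4, ..., 4}² is singular; the curve is smooth.


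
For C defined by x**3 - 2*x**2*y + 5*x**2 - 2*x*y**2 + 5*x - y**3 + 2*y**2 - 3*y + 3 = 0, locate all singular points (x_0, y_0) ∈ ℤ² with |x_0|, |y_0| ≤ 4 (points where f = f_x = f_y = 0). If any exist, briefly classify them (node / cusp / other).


Singular points: {(-1, 1)}; classification: cusp.

Compute partial derivatives:
  f_x = 3*x**2 - 4*x*y + 10*x - 2*y**2 + 5.
  f_y = -2*x**2 - 4*x*y - 3*y**2 + 4*y - 3.
Scan x_0 ∈ {−4, ..., 4}. For each x_0, f_y(x_0, y) is a polynomial in y; find its integer roots y ∈ {−4, ..., 4}, then test f_x and f at those candidates.
  x = -4: f_y(-4, y) = -3*y**2 + 20*y - 35; no integer root y with |y| ≤ 4.
  x = -3: f_y(-3, y) = -3*y**2 + 16*y - 21; vanishes at y ∈ {3}. (-3, 3): f_x = 20 ≠ 0.
  x = -2: f_y(-2, y) = -3*y**2 + 12*y - 11; no integer root y with |y| ≤ 4.
  x = -1: f_y(-1, y) = -3*y**2 + 8*y - 5; vanishes at y ∈ {1}. (-1, 1): f_x = 0, f = 0 — SINGULAR.
  x = 0: f_y(0, y) = -3*y**2 + 4*y - 3; no integer root y with |y| ≤ 4.
  x = 1: f_y(1, y) = -3*y**2 - 5; no integer root y with |y| ≤ 4.
  x = 2: f_y(2, y) = -3*y**2 - 4*y - 11; no integer root y with |y| ≤ 4.
  x = 3: f_y(3, y) = -3*y**2 - 8*y - 21; no integer root y with |y| ≤ 4.
  x = 4: f_y(4, y) = -3*y**2 - 12*y - 35; no integer root y with |y| ≤ 4.
Only singular point on the grid: (-1, 1).
Classify: substitute x = -1 + u, y = 1 + v and expand: f = u**3 - 2*u**2*v - 2*u*v**2 - v**3 + v**2.
No constant or linear terms (consistent with a singular point). Quadratic part: v**2. Cubic part: u**3 - 2*u**2*v - 2*u*v**2 - v**3.
The quadratic part v**2 is a perfect square, so there is a single (double) tangent line v = 0, i.e. y = 1. Restricting the cubic part to that line (v = 0) leaves u**3 ≠ 0, so f is not divisible by v and the branch is v² ≈ -u**3 to lowest order — this is a cusp.
Classification: cusp.


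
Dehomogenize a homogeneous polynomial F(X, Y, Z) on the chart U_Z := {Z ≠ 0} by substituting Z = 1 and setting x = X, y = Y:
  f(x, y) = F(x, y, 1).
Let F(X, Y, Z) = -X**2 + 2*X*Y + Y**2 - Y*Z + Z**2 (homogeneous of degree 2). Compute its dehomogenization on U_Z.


f(x, y) = -x**2 + 2*x*y + y**2 - y + 1

On U_Z we set Z = 1. Each monomial c·X^i·Y^j·Z^k in F becomes c·x^i·y^j·1^k = c·x^i·y^j.
Substituting Z = 1: F(X, Y, 1) = -x**2 + 2*x*y + y**2 - y + 1.
Note: deg(f) ≤ deg(F) = 2; strict inequality happens when F is divisible by Z (lost terms).


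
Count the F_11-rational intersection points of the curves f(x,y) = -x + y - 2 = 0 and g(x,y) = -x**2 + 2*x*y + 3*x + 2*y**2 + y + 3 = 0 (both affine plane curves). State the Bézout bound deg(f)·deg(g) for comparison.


Common zeros: {(3, 5), (10, 1)}; count = 2; Bézout bound = 2.

deg(f) = 1, deg(g) = 2, so Bézout bound = 2.
Scan x ∈ F_11. For each x, list the y ∈ F_11 with f(x, y) ≡ 0 and those with g(x, y) ≡ 0 (mod 11); the common zeros in that column are the intersection.
  x = 0: f ≡ 0 at y ∈ {2}; g ≡ 0 at y ∈ ∅; common: ∅.
  x = 1: f ≡ 0 at y ∈ {3}; g ≡ 0 at y ∈ ∅; common: ∅.
  x = 2: f ≡ 0 at y ∈ {4}; g ≡ 0 at y ∈ ∅; common: ∅.
  x = 3: f ≡ 0 at y ∈ {5}; g ≡ 0 at y ∈ {5, 8}; common: {5}.
  x = 4: f ≡ 0 at y ∈ {6}; g ≡ 0 at y ∈ {3, 9}; common: ∅.
  x = 5: f ≡ 0 at y ∈ {7}; g ≡ 0 at y ∈ {3, 8}; common: ∅.
  x = 6: f ≡ 0 at y ∈ {8}; g ≡ 0 at y ∈ {1, 9}; common: ∅.
  x = 7: f ≡ 0 at y ∈ {9}; g ≡ 0 at y ∈ ∅; common: ∅.
  x = 8: f ≡ 0 at y ∈ {10}; g ≡ 0 at y ∈ ∅; common: ∅.
  x = 9: f ≡ 0 at y ∈ {0}; g ≡ 0 at y ∈ ∅; common: ∅.
  x = 10: f ≡ 0 at y ∈ {1}; g ≡ 0 at y ∈ {1, 5}; common: {1}.
Collecting: common zeros = {(3, 5), (10, 1)}, so the count is 2.
Comparison with the Bézout bound: 2 ≤ 2 = deg(f)·deg(g), as expected for curves with no common component (the bound is attained).


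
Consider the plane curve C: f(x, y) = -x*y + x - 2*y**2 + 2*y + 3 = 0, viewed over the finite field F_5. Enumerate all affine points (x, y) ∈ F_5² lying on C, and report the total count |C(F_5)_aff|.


Affine F_5-points: {(2, 0), (3, 3), (3, 4), (4, 2)}; count = 4.

For each of the 25 pairs (x, y) ∈ F_5², evaluate f(x, y) mod 5. Record the zeros.
  x = 0: [0↦3, 1↦3, 2↦4, 3↦1, 4↦4]  zeros at y ∈ ∅
  x = 1: [0↦4, 1↦3, 2↦3, 3↦4, 4↦1]  zeros at y ∈ ∅
  x = 2: [0↦0, 1↦3, 2↦2, 3↦2, 4↦3]  zeros at y ∈ {0}
  x = 3: [0↦1, 1↦3, 2↦1, 3↦0, 4↦0]  zeros at y ∈ {3, 4}
  x = 4: [0↦2, 1↦3, 2↦0, 3↦3, 4↦2]  zeros at y ∈ {2}
Collecting zeros: affine points = {(2, 0), (3, 3), (3, 4), (4, 2)}.
Total count |C(F_5)_aff| = 4.


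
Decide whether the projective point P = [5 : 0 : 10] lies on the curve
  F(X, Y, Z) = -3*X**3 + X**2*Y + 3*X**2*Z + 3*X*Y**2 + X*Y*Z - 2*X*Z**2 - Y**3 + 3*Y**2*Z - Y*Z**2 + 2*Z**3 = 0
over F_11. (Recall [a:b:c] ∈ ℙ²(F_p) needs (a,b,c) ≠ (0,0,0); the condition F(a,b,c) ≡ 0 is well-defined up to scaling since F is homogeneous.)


F(5,0,10) ≡ 0 (mod 11); P is on the curve.

Evaluate F(5, 0, 10) term-by-term (mod 11).
  -3*X**3 ↦ -3·125·1·1 = -375
  X**2*Y ↦ 1·25·0·1 = 0
  3*X**2*Z ↦ 3·25·1·10 = 750
  3*X*Y**2 ↦ 3·5·0·1 = 0
  X*Y*Z ↦ 1·5·0·10 = 0
  -2*X*Z**2 ↦ -2·5·1·100 = -1000
  -Y**3 ↦ -1·1·0·1 = 0
  3*Y**2*Z ↦ 3·1·0·10 = 0
  -Y*Z**2 ↦ -1·1·0·100 = 0
  2*Z**3 ↦ 2·1·1·1000 = 2000
Sum: F(5, 0, 10) = (-375) + (0) + (750) + (0) + (0) + (-1000) + (0) + (0) + (0) + (2000) = 1375.
Reducing mod 11: 1375 ≡ 0 (mod 11).
Since F(a, b, c) ≡ 0 (mod 11), P lies on the curve.


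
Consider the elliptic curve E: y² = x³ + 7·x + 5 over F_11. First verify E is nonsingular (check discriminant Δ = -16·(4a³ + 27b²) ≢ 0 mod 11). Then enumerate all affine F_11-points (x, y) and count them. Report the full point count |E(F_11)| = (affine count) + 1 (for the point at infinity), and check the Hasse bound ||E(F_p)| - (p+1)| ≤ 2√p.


Affine points = {(0, 4), (0, 7), (2, 4), (2, 7), (3, 3), (3, 8), (4, 3), (4, 8), (5, 0), (7, 1), (7, 10), (8, 1), (8, 10), (9, 4), (9, 7)}; affine count = 15; |E(F_11)| = 16.

Discriminant check: Δ ∝ 4a³ + 27b² = 4·7³ + 27·5² = 4·343 + 27·25 ≡ 1 (mod 11). Nonzero ⇒ E is nonsingular.
For each x ∈ F_11, compute rhs = x³ + 7·x + 5 mod 11, then count y ∈ F_11 with y² ≡ rhs.
  x = 0: rhs = 5, matching y values: 4, 7 (2 points).
  x = 1: rhs = 2, matching y values: none (0 points).
  x = 2: rhs = 5, matching y values: 4, 7 (2 points).
  x = 3: rhs = 9, matching y values: 3, 8 (2 points).
  x = 4: rhs = 9, matching y values: 3, 8 (2 points).
  x = 5: rhs = 0, matching y values: 0 (1 points).
  x = 6: rhs = 10, matching y values: none (0 points).
  x = 7: rhs = 1, matching y values: 1, 10 (2 points).
  x = 8: rhs = 1, matching y values: 1, 10 (2 points).
  x = 9: rhs = 5, matching y values: 4, 7 (2 points).
  x = 10: rhs = 8, matching y values: none (0 points).
Total affine count: 15.
Full point count |E(F_11)| = 15 + 1 = 16.
Hasse bound: |16 − (11+1)| = |4| = 4 ≤ 2√11 ≈ 6.6332 ✓.


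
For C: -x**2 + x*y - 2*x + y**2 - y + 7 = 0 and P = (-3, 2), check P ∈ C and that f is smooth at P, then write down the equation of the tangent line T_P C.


Tangent line at P: 6*x + 18 = 0.

Step 1: f(-3, 2) = 0, so P lies on C.
Step 2: partial derivatives
  f_x(x, y) = -2*x + y - 2, f_y(x, y) = x + 2*y - 1.
  f_x(P) = 6, f_y(P) = 0 (gradient nonzero, so P is smooth).
Step 3: tangent line at P: 6·(x − -3) + 0·(y − 2) = 0.
Expanding: 6*x + 18 = 0.


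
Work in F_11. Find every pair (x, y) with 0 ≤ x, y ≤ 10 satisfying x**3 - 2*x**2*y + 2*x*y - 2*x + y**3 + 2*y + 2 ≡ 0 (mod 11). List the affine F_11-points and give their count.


Affine F_11-points: {(1, 9), (2, 5), (3, 2), (4, 2), (5, 10), (6, 7), (7, 6), (7, 8), (8, 2), (9, 1), (9, 4), (9, 6)}; count = 12.

For each of the 121 pairs (x, y) ∈ F_11², evaluate f(x, y) mod 11. Record the zeros.
  x = 0: [0↦2, 1↦5, 2↦3, 3↦2, 4↦8, 5↦5, 6↦10, 7↦7, 8↦2, 9↦1, 10↦10]  zeros at y ∈ ∅
  x = 1: [0↦1, 1↦4, 2↦2, 3↦1, 4↦7, 5↦4, 6↦9, 7↦6, 8↦1, 9↦0, 10↦9]  zeros at y ∈ {9}
  x = 2: [0↦6, 1↦5, 2↦10, 3↦5, 4↦7, 5↦0, 6↦1, 7↦5, 8↦7, 9↦2, 10↦7]  zeros at y ∈ {5}
  x = 3: [0↦1, 1↦3, 2↦0, 3↦9, 4↦3, 5↦10, 6↦3, 7↦10, 8↦4, 9↦2, 10↦10]  zeros at y ∈ {2}
  x = 4: [0↦3, 1↦4, 2↦0, 3↦8, 4↦1, 5↦7, 6↦10, 7↦5, 8↦9, 9↦6, 10↦2]  zeros at y ∈ {2}
  x = 5: [0↦7, 1↦3, 2↦5, 3↦8, 4↦7, 5↦8, 6↦6, 7↦7, 8↦6, 9↦9, 10↦0]  zeros at y ∈ {10}
  x = 6: [0↦8, 1↦6, 2↦10, 3↦4, 4↦5, 5↦8, 6↦8, 7↦0, 8↦1, 9↦6, 10↦10]  zeros at y ∈ {7}
  x = 7: [0↦1, 1↦8, 2↦10, 3↦2, 4↦1, 5↦2, 6↦0, 7↦1, 8↦0, 9↦3, 10↦5]  zeros at y ∈ {6, 8}
  x = 8: [0↦3, 1↦4, 2↦0, 3↦8, 4↦1, 5↦7, 6↦10, 7↦5, 8↦9, 9↦6, 10↦2]  zeros at y ∈ {2}
  x = 9: [0↦9, 1↦0, 2↦8, 3↦6, 4↦0, 5↦7, 6↦0, 7↦7, 8↦1, 9↦10, 10↦7]  zeros at y ∈ {1, 4, 6}
  x = 10: [0↦3, 1↦2, 2↦7, 3↦2, 4↦4, 5↦8, 6↦9, 7↦2, 8↦4, 9↦10, 10↦4]  zeros at y ∈ ∅
Collecting zeros: affine points = {(1, 9), (2, 5), (3, 2), (4, 2), (5, 10), (6, 7), (7, 6), (7, 8), (8, 2), (9, 1), (9, 4), (9, 6)}.
Total count |C(F_11)_aff| = 12.


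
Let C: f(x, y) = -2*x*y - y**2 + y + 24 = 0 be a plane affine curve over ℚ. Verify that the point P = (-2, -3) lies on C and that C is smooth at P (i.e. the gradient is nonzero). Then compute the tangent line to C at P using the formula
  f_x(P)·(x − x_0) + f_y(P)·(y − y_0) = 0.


Tangent line at P: 6*x + 11*y + 45 = 0.

Step 1: f(-2, -3) = 0, so P lies on C.
Step 2: partial derivatives
  f_x(x, y) = -2*y, f_y(x, y) = -2*x - 2*y + 1.
  f_x(P) = 6, f_y(P) = 11 (gradient nonzero, so P is smooth).
Step 3: tangent line at P: 6·(x − -2) + 11·(y − -3) = 0.
Expanding: 6*x + 11*y + 45 = 0.


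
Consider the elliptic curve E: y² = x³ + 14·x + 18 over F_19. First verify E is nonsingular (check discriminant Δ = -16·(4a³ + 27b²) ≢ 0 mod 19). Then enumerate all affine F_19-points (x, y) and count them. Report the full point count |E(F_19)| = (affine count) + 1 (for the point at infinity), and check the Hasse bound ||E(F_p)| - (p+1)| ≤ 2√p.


Affine points = {(2, 4), (2, 15), (3, 7), (3, 12), (4, 9), (4, 10), (5, 2), (5, 17), (16, 5), (16, 14), (17, 1), (17, 18)}; affine count = 12; |E(F_19)| = 13.

Discriminant check: Δ ∝ 4a³ + 27b² = 4·14³ + 27·18² = 4·2744 + 27·324 ≡ 2 (mod 19). Nonzero ⇒ E is nonsingular.
For each x ∈ F_19, compute rhs = x³ + 14·x + 18 mod 19, then count y ∈ F_19 with y² ≡ rhs.
  x = 0: rhs = 18, matching y values: none (0 points).
  x = 1: rhs = 14, matching y values: none (0 points).
  x = 2: rhs = 16, matching y values: 4, 15 (2 points).
  x = 3: rhs = 11, matching y values: 7, 12 (2 points).
  x = 4: rhs = 5, matching y values: 9, 10 (2 points).
  x = 5: rhs = 4, matching y values: 2, 17 (2 points).
  x = 6: rhs = 14, matching y values: none (0 points).
  x = 7: rhs = 3, matching y values: none (0 points).
  x = 8: rhs = 15, matching y values: none (0 points).
  x = 9: rhs = 18, matching y values: none (0 points).
  x = 10: rhs = 18, matching y values: none (0 points).
  x = 11: rhs = 2, matching y values: none (0 points).
  x = 12: rhs = 14, matching y values: none (0 points).
  x = 13: rhs = 3, matching y values: none (0 points).
  x = 14: rhs = 13, matching y values: none (0 points).
  x = 15: rhs = 12, matching y values: none (0 points).
  x = 16: rhs = 6, matching y values: 5, 14 (2 points).
  x = 17: rhs = 1, matching y values: 1, 18 (2 points).
  x = 18: rhs = 3, matching y values: none (0 points).
Total affine count: 12.
Full point count |E(F_19)| = 12 + 1 = 13.
Hasse bound: |13 − (19+1)| = |-7| = 7 ≤ 2√19 ≈ 8.7178 ✓.


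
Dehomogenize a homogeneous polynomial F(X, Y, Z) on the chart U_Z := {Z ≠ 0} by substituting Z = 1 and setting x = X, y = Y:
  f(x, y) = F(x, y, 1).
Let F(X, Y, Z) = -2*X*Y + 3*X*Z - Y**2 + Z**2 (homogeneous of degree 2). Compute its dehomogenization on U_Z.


f(x, y) = -2*x*y + 3*x - y**2 + 1

On U_Z we set Z = 1. Each monomial c·X^i·Y^j·Z^k in F becomes c·x^i·y^j·1^k = c·x^i·y^j.
Substituting Z = 1: F(X, Y, 1) = -2*x*y + 3*x - y**2 + 1.
Note: deg(f) ≤ deg(F) = 2; strict inequality happens when F is divisible by Z (lost terms).


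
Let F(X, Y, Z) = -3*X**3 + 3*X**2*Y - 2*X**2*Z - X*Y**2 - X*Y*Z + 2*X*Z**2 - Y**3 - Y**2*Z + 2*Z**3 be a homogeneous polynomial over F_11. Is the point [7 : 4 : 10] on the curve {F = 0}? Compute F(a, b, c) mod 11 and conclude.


F(7,4,10) ≡ 10 (mod 11); P is NOT on the curve.

Evaluate F(7, 4, 10) term-by-term (mod 11).
  -3*X**3 ↦ -3·343·1·1 = -1029
  3*X**2*Y ↦ 3·49·4·1 = 588
  -2*X**2*Z ↦ -2·49·1·10 = -980
  -X*Y**2 ↦ -1·7·16·1 = -112
  -X*Y*Z ↦ -1·7·4·10 = -280
  2*X*Z**2 ↦ 2·7·1·100 = 1400
  -Y**3 ↦ -1·1·64·1 = -64
  -Y**2*Z ↦ -1·1·16·10 = -160
  2*Z**3 ↦ 2·1·1·1000 = 2000
Sum: F(7, 4, 10) = (-1029) + (588) + (-980) + (-112) + (-280) + (1400) + (-64) + (-160) + (2000) = 1363.
Reducing mod 11: 1363 ≡ 10 (mod 11).
Since F(a, b, c) ≡ 10 ≠ 0 (mod 11), P does NOT lie on the curve.


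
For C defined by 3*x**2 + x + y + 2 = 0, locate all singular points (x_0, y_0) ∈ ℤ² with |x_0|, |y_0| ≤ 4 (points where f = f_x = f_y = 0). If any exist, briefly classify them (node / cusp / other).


No singular points in the scanned grid; C is smooth there.

Compute partial derivatives:
  f_x = 6*x + 1.
  f_y = 1.
f_y = 1 is a nonzero constant, so f_y never vanishes: no point (x, y) can satisfy f = f_x = f_y = 0. In particular no (x, y) ∈ {−4, ..., 4}² is singular; the curve is smooth.


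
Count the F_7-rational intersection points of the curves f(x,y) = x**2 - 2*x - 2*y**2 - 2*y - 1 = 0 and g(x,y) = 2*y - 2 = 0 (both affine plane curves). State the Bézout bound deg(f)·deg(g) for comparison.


Common zeros: ∅; count = 0; Bézout bound = 2.

deg(f) = 2, deg(g) = 1, so Bézout bound = 2.
Scan x ∈ F_7. For each x, list the y ∈ F_7 with f(x, y) ≡ 0 and those with g(x, y) ≡ 0 (mod 7); the common zeros in that column are the intersection.
  x = 0: f ≡ 0 at y ∈ ∅; g ≡ 0 at y ∈ {1}; common: ∅.
  x = 1: f ≡ 0 at y ∈ {2, 4}; g ≡ 0 at y ∈ {1}; common: ∅.
  x = 2: f ≡ 0 at y ∈ ∅; g ≡ 0 at y ∈ {1}; common: ∅.
  x = 3: f ≡ 0 at y ∈ ∅; g ≡ 0 at y ∈ {1}; common: ∅.
  x = 4: f ≡ 0 at y ∈ {0, 6}; g ≡ 0 at y ∈ {1}; common: ∅.
  x = 5: f ≡ 0 at y ∈ {0, 6}; g ≡ 0 at y ∈ {1}; common: ∅.
  x = 6: f ≡ 0 at y ∈ ∅; g ≡ 0 at y ∈ {1}; common: ∅.
Collecting: common zeros = ∅, so the count is 0.
Comparison with the Bézout bound: 0 ≤ 2 = deg(f)·deg(g), as expected for curves with no common component (the affine F_7-count falls short of the bound because intersections may lie at infinity, over extension fields, or carry multiplicity).


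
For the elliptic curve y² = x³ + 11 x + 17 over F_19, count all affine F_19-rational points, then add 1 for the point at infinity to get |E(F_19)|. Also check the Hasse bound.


Affine points = {(0, 6), (0, 13), (2, 3), (2, 16), (3, 1), (3, 18), (4, 7), (4, 12), (5, 8), (5, 11), (7, 0), (8, 3), (8, 16), (9, 3), (9, 16), (10, 5), (10, 14), (11, 5), (11, 14), (13, 1), (13, 18), (15, 2), (15, 17), (17, 5), (17, 14), (18, 9), (18, 10)}; affine count = 27; |E(F_19)| = 28.

Discriminant check: Δ ∝ 4a³ + 27b² = 4·11³ + 27·17² = 4·1331 + 27·289 ≡ 17 (mod 19). Nonzero ⇒ E is nonsingular.
For each x ∈ F_19, compute rhs = x³ + 11·x + 17 mod 19, then count y ∈ F_19 with y² ≡ rhs.
  x = 0: rhs = 17, matching y values: 6, 13 (2 points).
  x = 1: rhs = 10, matching y values: none (0 points).
  x = 2: rhs = 9, matching y values: 3, 16 (2 points).
  x = 3: rhs = 1, matching y values: 1, 18 (2 points).
  x = 4: rhs = 11, matching y values: 7, 12 (2 points).
  x = 5: rhs = 7, matching y values: 8, 11 (2 points).
  x = 6: rhs = 14, matching y values: none (0 points).
  x = 7: rhs = 0, matching y values: 0 (1 points).
  x = 8: rhs = 9, matching y values: 3, 16 (2 points).
  x = 9: rhs = 9, matching y values: 3, 16 (2 points).
  x = 10: rhs = 6, matching y values: 5, 14 (2 points).
  x = 11: rhs = 6, matching y values: 5, 14 (2 points).
  x = 12: rhs = 15, matching y values: none (0 points).
  x = 13: rhs = 1, matching y values: 1, 18 (2 points).
  x = 14: rhs = 8, matching y values: none (0 points).
  x = 15: rhs = 4, matching y values: 2, 17 (2 points).
  x = 16: rhs = 14, matching y values: none (0 points).
  x = 17: rhs = 6, matching y values: 5, 14 (2 points).
  x = 18: rhs = 5, matching y values: 9, 10 (2 points).
Total affine count: 27.
Full point count |E(F_19)| = 27 + 1 = 28.
Hasse bound: |28 − (19+1)| = |8| = 8 ≤ 2√19 ≈ 8.7178 ✓.


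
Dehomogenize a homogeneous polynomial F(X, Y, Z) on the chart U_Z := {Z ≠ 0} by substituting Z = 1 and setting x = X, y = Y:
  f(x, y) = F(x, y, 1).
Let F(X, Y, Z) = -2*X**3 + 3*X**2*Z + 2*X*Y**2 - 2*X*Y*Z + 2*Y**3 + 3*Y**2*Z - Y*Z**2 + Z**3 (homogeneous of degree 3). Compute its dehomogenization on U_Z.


f(x, y) = -2*x**3 + 3*x**2 + 2*x*y**2 - 2*x*y + 2*y**3 + 3*y**2 - y + 1

On U_Z we set Z = 1. Each monomial c·X^i·Y^j·Z^k in F becomes c·x^i·y^j·1^k = c·x^i·y^j.
Substituting Z = 1: F(X, Y, 1) = -2*x**3 + 3*x**2 + 2*x*y**2 - 2*x*y + 2*y**3 + 3*y**2 - y + 1.
Note: deg(f) ≤ deg(F) = 3; strict inequality happens when F is divisible by Z (lost terms).


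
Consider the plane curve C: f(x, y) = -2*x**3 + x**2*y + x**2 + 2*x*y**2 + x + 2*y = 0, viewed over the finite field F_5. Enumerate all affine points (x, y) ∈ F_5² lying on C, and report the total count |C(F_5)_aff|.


Affine F_5-points: {(0, 0), (1, 0), (1, 1), (2, 0), (2, 1), (3, 1), (3, 3), (4, 2)}; count = 8.

For each of the 25 pairs (x, y) ∈ F_5², evaluate f(x, y) mod 5. Record the zeros.
  x = 0: [0↦0, 1↦2, 2↦4, 3↦1, 4↦3]  zeros at y ∈ {0}
  x = 1: [0↦0, 1↦0, 2↦4, 3↦2, 4↦4]  zeros at y ∈ {0, 1}
  x = 2: [0↦0, 1↦0, 2↦3, 3↦4, 4↦3]  zeros at y ∈ {0, 1}
  x = 3: [0↦3, 1↦0, 2↦4, 3↦0, 4↦3]  zeros at y ∈ {1, 3}
  x = 4: [0↦2, 1↦3, 2↦0, 3↦3, 4↦2]  zeros at y ∈ {2}
Collecting zeros: affine points = {(0, 0), (1, 0), (1, 1), (2, 0), (2, 1), (3, 1), (3, 3), (4, 2)}.
Total count |C(F_5)_aff| = 8.


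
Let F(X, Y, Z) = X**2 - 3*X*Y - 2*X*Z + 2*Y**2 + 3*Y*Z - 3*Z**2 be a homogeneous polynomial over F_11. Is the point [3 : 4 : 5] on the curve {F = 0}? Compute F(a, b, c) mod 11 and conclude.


F(3,4,5) ≡ 4 (mod 11); P is NOT on the curve.

Evaluate F(3, 4, 5) term-by-term (mod 11).
  X**2 ↦ 1·9·1·1 = 9
  -3*X*Y ↦ -3·3·4·1 = -36
  -2*X*Z ↦ -2·3·1·5 = -30
  2*Y**2 ↦ 2·1·16·1 = 32
  3*Y*Z ↦ 3·1·4·5 = 60
  -3*Z**2 ↦ -3·1·1·25 = -75
Sum: F(3, 4, 5) = (9) + (-36) + (-30) + (32) + (60) + (-75) = -40.
Reducing mod 11: -40 ≡ 4 (mod 11).
Since F(a, b, c) ≡ 4 ≠ 0 (mod 11), P does NOT lie on the curve.


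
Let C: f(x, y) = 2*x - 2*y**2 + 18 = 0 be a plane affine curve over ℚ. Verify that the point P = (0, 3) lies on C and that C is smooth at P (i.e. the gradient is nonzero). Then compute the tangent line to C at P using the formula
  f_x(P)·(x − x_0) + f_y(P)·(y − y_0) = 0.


Tangent line at P: 2*x - 12*y + 36 = 0.

Step 1: f(0, 3) = 0, so P lies on C.
Step 2: partial derivatives
  f_x(x, y) = 2, f_y(x, y) = -4*y.
  f_x(P) = 2, f_y(P) = -12 (gradient nonzero, so P is smooth).
Step 3: tangent line at P: 2·(x − 0) + -12·(y − 3) = 0.
Expanding: 2*x - 12*y + 36 = 0.


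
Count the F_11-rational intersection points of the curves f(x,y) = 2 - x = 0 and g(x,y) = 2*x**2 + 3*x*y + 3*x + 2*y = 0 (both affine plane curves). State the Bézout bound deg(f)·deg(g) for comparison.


Common zeros: {(2, 1)}; count = 1; Bézout bound = 2.

deg(f) = 1, deg(g) = 2, so Bézout bound = 2.
Scan x ∈ F_11. For each x, list the y ∈ F_11 with f(x, y) ≡ 0 and those with g(x, y) ≡ 0 (mod 11); the common zeros in that column are the intersection.
  x = 0: f ≡ 0 at y ∈ ∅; g ≡ 0 at y ∈ {0}; common: ∅.
  x = 1: f ≡ 0 at y ∈ ∅; g ≡ 0 at y ∈ {10}; common: ∅.
  x = 2: f ≡ 0 at y ∈ {0, 1, 2, 3, 4, 5, 6, 7, 8, 9, 10}; g ≡ 0 at y ∈ {1}; common: {1}.
  x = 3: f ≡ 0 at y ∈ ∅; g ≡ 0 at y ∈ ∅; common: ∅.
  x = 4: f ≡ 0 at y ∈ ∅; g ≡ 0 at y ∈ {0}; common: ∅.
  x = 5: f ≡ 0 at y ∈ ∅; g ≡ 0 at y ∈ {2}; common: ∅.
  x = 6: f ≡ 0 at y ∈ ∅; g ≡ 0 at y ∈ {1}; common: ∅.
  x = 7: f ≡ 0 at y ∈ ∅; g ≡ 0 at y ∈ {2}; common: ∅.
  x = 8: f ≡ 0 at y ∈ ∅; g ≡ 0 at y ∈ {6}; common: ∅.
  x = 9: f ≡ 0 at y ∈ ∅; g ≡ 0 at y ∈ {6}; common: ∅.
  x = 10: f ≡ 0 at y ∈ ∅; g ≡ 0 at y ∈ {10}; common: ∅.
Collecting: common zeros = {(2, 1)}, so the count is 1.
Comparison with the Bézout bound: 1 ≤ 2 = deg(f)·deg(g), as expected for curves with no common component (the affine F_11-count falls short of the bound because intersections may lie at infinity, over extension fields, or carry multiplicity).


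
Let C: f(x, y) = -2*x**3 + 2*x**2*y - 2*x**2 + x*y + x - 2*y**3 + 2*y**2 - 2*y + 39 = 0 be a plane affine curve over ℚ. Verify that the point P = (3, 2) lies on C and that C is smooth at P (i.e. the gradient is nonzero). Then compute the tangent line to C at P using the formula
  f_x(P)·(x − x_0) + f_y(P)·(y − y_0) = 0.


Tangent line at P: -39*x + 3*y + 111 = 0.

Step 1: f(3, 2) = 0, so P lies on C.
Step 2: partial derivatives
  f_x(x, y) = -6*x**2 + 4*x*y - 4*x + y + 1, f_y(x, y) = 2*x**2 + x - 6*y**2 + 4*y - 2.
  f_x(P) = -39, f_y(P) = 3 (gradient nonzero, so P is smooth).
Step 3: tangent line at P: -39·(x − 3) + 3·(y − 2) = 0.
Expanding: -39*x + 3*y + 111 = 0.


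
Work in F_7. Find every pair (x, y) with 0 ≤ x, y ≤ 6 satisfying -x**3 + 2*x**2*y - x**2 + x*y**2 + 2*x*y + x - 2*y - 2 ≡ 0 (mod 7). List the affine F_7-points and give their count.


Affine F_7-points: {(0, 6), (1, 1), (1, 4), (2, 1), (3, 0), (3, 2), (4, 2), (4, 6), (5, 0), (5, 1)}; count = 10.

For each of the 49 pairs (x, y) ∈ F_7², evaluate f(x, y) mod 7. Record the zeros.
  x = 0: [0↦5, 1↦3, 2↦1, 3↦6, 4↦4, 5↦2, 6↦0]  zeros at y ∈ {6}
  x = 1: [0↦4, 1↦0, 2↦5, 3↦5, 4↦0, 5↦4, 6↦3]  zeros at y ∈ {1, 4}
  x = 2: [0↦2, 1↦0, 2↦2, 3↦1, 4↦4, 5↦4, 6↦1]  zeros at y ∈ {1}
  x = 3: [0↦0, 1↦4, 2↦0, 3↦2, 4↦3, 5↦3, 6↦2]  zeros at y ∈ {0, 2}
  x = 4: [0↦6, 1↦6, 2↦0, 3↦2, 4↦5, 5↦2, 6↦0]  zeros at y ∈ {2, 6}
  x = 5: [0↦0, 1↦0, 2↦3, 3↦2, 4↦4, 5↦2, 6↦3]  zeros at y ∈ {0, 1}
  x = 6: [0↦4, 1↦1, 2↦3, 3↦3, 4↦1, 5↦4, 6↦5]  zeros at y ∈ ∅
Collecting zeros: affine points = {(0, 6), (1, 1), (1, 4), (2, 1), (3, 0), (3, 2), (4, 2), (4, 6), (5, 0), (5, 1)}.
Total count |C(F_7)_aff| = 10.


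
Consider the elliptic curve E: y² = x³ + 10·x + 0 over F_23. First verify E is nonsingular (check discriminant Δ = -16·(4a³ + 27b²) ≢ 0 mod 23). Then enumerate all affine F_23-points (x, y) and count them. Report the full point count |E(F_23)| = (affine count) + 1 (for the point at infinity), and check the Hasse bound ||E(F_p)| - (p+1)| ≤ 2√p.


Affine points = {(0, 0), (4, 9), (4, 14), (6, 0), (12, 10), (12, 13), (13, 2), (13, 21), (14, 3), (14, 20), (15, 11), (15, 12), (16, 1), (16, 22), (17, 0), (18, 3), (18, 20), (20, 9), (20, 14), (21, 8), (21, 15), (22, 9), (22, 14)}; affine count = 23; |E(F_23)| = 24.

Discriminant check: Δ ∝ 4a³ + 27b² = 4·10³ + 27·0² = 4·1000 + 27·0 ≡ 21 (mod 23). Nonzero ⇒ E is nonsingular.
For each x ∈ F_23, compute rhs = x³ + 10·x + 0 mod 23, then count y ∈ F_23 with y² ≡ rhs.
  x = 0: rhs = 0, matching y values: 0 (1 points).
  x = 1: rhs = 11, matching y values: none (0 points).
  x = 2: rhs = 5, matching y values: none (0 points).
  x = 3: rhs = 11, matching y values: none (0 points).
  x = 4: rhs = 12, matching y values: 9, 14 (2 points).
  x = 5: rhs = 14, matching y values: none (0 points).
  x = 6: rhs = 0, matching y values: 0 (1 points).
  x = 7: rhs = 22, matching y values: none (0 points).
  x = 8: rhs = 17, matching y values: none (0 points).
  x = 9: rhs = 14, matching y values: none (0 points).
  x = 10: rhs = 19, matching y values: none (0 points).
  x = 11: rhs = 15, matching y values: none (0 points).
  x = 12: rhs = 8, matching y values: 10, 13 (2 points).
  x = 13: rhs = 4, matching y values: 2, 21 (2 points).
  x = 14: rhs = 9, matching y values: 3, 20 (2 points).
  x = 15: rhs = 6, matching y values: 11, 12 (2 points).
  x = 16: rhs = 1, matching y values: 1, 22 (2 points).
  x = 17: rhs = 0, matching y values: 0 (1 points).
  x = 18: rhs = 9, matching y values: 3, 20 (2 points).
  x = 19: rhs = 11, matching y values: none (0 points).
  x = 20: rhs = 12, matching y values: 9, 14 (2 points).
  x = 21: rhs = 18, matching y values: 8, 15 (2 points).
  x = 22: rhs = 12, matching y values: 9, 14 (2 points).
Total affine count: 23.
Full point count |E(F_23)| = 23 + 1 = 24.
Hasse bound: |24 − (23+1)| = |0| = 0 ≤ 2√23 ≈ 9.5917 ✓.


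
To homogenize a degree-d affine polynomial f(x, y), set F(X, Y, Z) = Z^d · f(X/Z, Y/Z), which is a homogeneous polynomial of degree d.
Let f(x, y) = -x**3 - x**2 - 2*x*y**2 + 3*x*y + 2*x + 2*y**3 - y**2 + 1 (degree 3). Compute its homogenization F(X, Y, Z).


F(X, Y, Z) = -X**3 - X**2*Z - 2*X*Y**2 + 3*X*Y*Z + 2*X*Z**2 + 2*Y**3 - Y**2*Z + Z**3

deg(f) = 3.
Substitute x = X/Z, y = Y/Z into f, then multiply by Z^3.
  monomial -1·x^3·y^0 ↦ -1·X^3·Y^0·Z^0.
  monomial -1·x^2·y^0 ↦ -1·X^2·Y^0·Z^1.
  monomial -2·x^1·y^2 ↦ -2·X^1·Y^2·Z^0.
  monomial 3·x^1·y^1 ↦ 3·X^1·Y^1·Z^1.
  monomial 2·x^1·y^0 ↦ 2·X^1·Y^0·Z^2.
  monomial 2·x^0·y^3 ↦ 2·X^0·Y^3·Z^0.
  monomial -1·x^0·y^2 ↦ -1·X^0·Y^2·Z^1.
  monomial 1·x^0·y^0 ↦ 1·X^0·Y^0·Z^3.
Collecting: F(X, Y, Z) = -X**3 - X**2*Z - 2*X*Y**2 + 3*X*Y*Z + 2*X*Z**2 + 2*Y**3 - Y**2*Z + Z**3.


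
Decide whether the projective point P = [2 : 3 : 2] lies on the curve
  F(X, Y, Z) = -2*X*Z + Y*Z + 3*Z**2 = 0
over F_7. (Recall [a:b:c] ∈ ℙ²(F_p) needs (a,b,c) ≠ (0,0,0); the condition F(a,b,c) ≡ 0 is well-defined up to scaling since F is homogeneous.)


F(2,3,2) ≡ 3 (mod 7); P is NOT on the curve.

Evaluate F(2, 3, 2) term-by-term (mod 7).
  -2*X*Z ↦ -2·2·1·2 = -8
  Y*Z ↦ 1·1·3·2 = 6
  3*Z**2 ↦ 3·1·1·4 = 12
Sum: F(2, 3, 2) = (-8) + (6) + (12) = 10.
Reducing mod 7: 10 ≡ 3 (mod 7).
Since F(a, b, c) ≡ 3 ≠ 0 (mod 7), P does NOT lie on the curve.


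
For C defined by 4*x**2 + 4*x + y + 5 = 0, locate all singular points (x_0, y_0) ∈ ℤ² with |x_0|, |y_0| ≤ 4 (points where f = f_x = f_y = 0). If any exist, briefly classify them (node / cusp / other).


No singular points in the scanned grid; C is smooth there.

Compute partial derivatives:
  f_x = 8*x + 4.
  f_y = 1.
f_y = 1 is a nonzero constant, so f_y never vanishes: no point (x, y) can satisfy f = f_x = f_y = 0. In particular no (x, y) ∈ {−4, ..., 4}² is singular; the curve is smooth.


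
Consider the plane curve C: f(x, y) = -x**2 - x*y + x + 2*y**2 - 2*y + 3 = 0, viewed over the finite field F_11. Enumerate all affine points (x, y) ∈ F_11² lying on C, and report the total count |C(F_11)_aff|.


Affine F_11-points: {(3, 3), (3, 5), (4, 5), (4, 9), (5, 1), (5, 8), (6, 1), (6, 3), (10, 8), (10, 9)}; count = 10.

For each of the 121 pairs (x, y) ∈ F_11², evaluate f(x, y) mod 11. Record the zeros.
  x = 0: [0↦3, 1↦3, 2↦7, 3↦4, 4↦5, 5↦10, 6↦8, 7↦10, 8↦5, 9↦4, 10↦7]  zeros at y ∈ ∅
  x = 1: [0↦3, 1↦2, 2↦5, 3↦1, 4↦1, 5↦5, 6↦2, 7↦3, 8↦8, 9↦6, 10↦8]  zeros at y ∈ ∅
  x = 2: [0↦1, 1↦10, 2↦1, 3↦7, 4↦6, 5↦9, 6↦5, 7↦5, 8↦9, 9↦6, 10↦7]  zeros at y ∈ ∅
  x = 3: [0↦8, 1↦5, 2↦6, 3↦0, 4↦9, 5↦0, 6↦6, 7↦5, 8↦8, 9↦4, 10↦4]  zeros at y ∈ {3, 5}
  x = 4: [0↦2, 1↦9, 2↦9, 3↦2, 4↦10, 5↦0, 6↦5, 7↦3, 8↦5, 9↦0, 10↦10]  zeros at y ∈ {5, 9}
  x = 5: [0↦5, 1↦0, 2↦10, 3↦2, 4↦9, 5↦9, 6↦2, 7↦10, 8↦0, 9↦5, 10↦3]  zeros at y ∈ {1, 8}
  x = 6: [0↦6, 1↦0, 2↦9, 3↦0, 4↦6, 5↦5, 6↦8, 7↦4, 8↦4, 9↦8, 10↦5]  zeros at y ∈ {1, 3}
  x = 7: [0↦5, 1↦9, 2↦6, 3↦7, 4↦1, 5↦10, 6↦1, 7↦7, 8↦6, 9↦9, 10↦5]  zeros at y ∈ ∅
  x = 8: [0↦2, 1↦5, 2↦1, 3↦1, 4↦5, 5↦2, 6↦3, 7↦8, 8↦6, 9↦8, 10↦3]  zeros at y ∈ ∅
  x = 9: [0↦8, 1↦10, 2↦5, 3↦4, 4↦7, 5↦3, 6↦3, 7↦7, 8↦4, 9↦5, 10↦10]  zeros at y ∈ ∅
  x = 10: [0↦1, 1↦2, 2↦7, 3↦5, 4↦7, 5↦2, 6↦1, 7↦4, 8↦0, 9↦0, 10↦4]  zeros at y ∈ {8, 9}
Collecting zeros: affine points = {(3, 3), (3, 5), (4, 5), (4, 9), (5, 1), (5, 8), (6, 1), (6, 3), (10, 8), (10, 9)}.
Total count |C(F_11)_aff| = 10.


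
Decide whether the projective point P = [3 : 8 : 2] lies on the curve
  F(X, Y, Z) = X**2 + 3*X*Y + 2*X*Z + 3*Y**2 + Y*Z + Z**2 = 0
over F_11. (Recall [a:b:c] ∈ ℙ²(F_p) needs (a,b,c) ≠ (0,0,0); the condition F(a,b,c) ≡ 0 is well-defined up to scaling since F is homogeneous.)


F(3,8,2) ≡ 8 (mod 11); P is NOT on the curve.

Evaluate F(3, 8, 2) term-by-term (mod 11).
  X**2 ↦ 1·9·1·1 = 9
  3*X*Y ↦ 3·3·8·1 = 72
  2*X*Z ↦ 2·3·1·2 = 12
  3*Y**2 ↦ 3·1·64·1 = 192
  Y*Z ↦ 1·1·8·2 = 16
  Z**2 ↦ 1·1·1·4 = 4
Sum: F(3, 8, 2) = (9) + (72) + (12) + (192) + (16) + (4) = 305.
Reducing mod 11: 305 ≡ 8 (mod 11).
Since F(a, b, c) ≡ 8 ≠ 0 (mod 11), P does NOT lie on the curve.


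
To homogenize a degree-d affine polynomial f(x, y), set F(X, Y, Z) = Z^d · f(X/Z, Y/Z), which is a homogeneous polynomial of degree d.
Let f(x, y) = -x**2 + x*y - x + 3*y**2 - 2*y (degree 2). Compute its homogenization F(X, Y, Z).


F(X, Y, Z) = -X**2 + X*Y - X*Z + 3*Y**2 - 2*Y*Z

deg(f) = 2.
Substitute x = X/Z, y = Y/Z into f, then multiply by Z^2.
  monomial -1·x^2·y^0 ↦ -1·X^2·Y^0·Z^0.
  monomial 1·x^1·y^1 ↦ 1·X^1·Y^1·Z^0.
  monomial -1·x^1·y^0 ↦ -1·X^1·Y^0·Z^1.
  monomial 3·x^0·y^2 ↦ 3·X^0·Y^2·Z^0.
  monomial -2·x^0·y^1 ↦ -2·X^0·Y^1·Z^1.
Collecting: F(X, Y, Z) = -X**2 + X*Y - X*Z + 3*Y**2 - 2*Y*Z.


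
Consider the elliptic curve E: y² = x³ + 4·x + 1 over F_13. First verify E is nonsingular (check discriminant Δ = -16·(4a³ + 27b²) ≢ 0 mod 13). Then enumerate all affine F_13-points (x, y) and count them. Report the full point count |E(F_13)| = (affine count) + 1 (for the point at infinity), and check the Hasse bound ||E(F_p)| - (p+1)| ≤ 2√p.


Affine points = {(0, 1), (0, 12), (2, 2), (2, 11), (3, 1), (3, 12), (4, 4), (4, 9), (5, 4), (5, 9), (8, 5), (8, 8), (9, 5), (9, 8), (10, 1), (10, 12), (12, 3), (12, 10)}; affine count = 18; |E(F_13)| = 19.

Discriminant check: Δ ∝ 4a³ + 27b² = 4·4³ + 27·1² = 4·64 + 27·1 ≡ 10 (mod 13). Nonzero ⇒ E is nonsingular.
For each x ∈ F_13, compute rhs = x³ + 4·x + 1 mod 13, then count y ∈ F_13 with y² ≡ rhs.
  x = 0: rhs = 1, matching y values: 1, 12 (2 points).
  x = 1: rhs = 6, matching y values: none (0 points).
  x = 2: rhs = 4, matching y values: 2, 11 (2 points).
  x = 3: rhs = 1, matching y values: 1, 12 (2 points).
  x = 4: rhs = 3, matching y values: 4, 9 (2 points).
  x = 5: rhs = 3, matching y values: 4, 9 (2 points).
  x = 6: rhs = 7, matching y values: none (0 points).
  x = 7: rhs = 8, matching y values: none (0 points).
  x = 8: rhs = 12, matching y values: 5, 8 (2 points).
  x = 9: rhs = 12, matching y values: 5, 8 (2 points).
  x = 10: rhs = 1, matching y values: 1, 12 (2 points).
  x = 11: rhs = 11, matching y values: none (0 points).
  x = 12: rhs = 9, matching y values: 3, 10 (2 points).
Total affine count: 18.
Full point count |E(F_13)| = 18 + 1 = 19.
Hasse bound: |19 − (13+1)| = |5| = 5 ≤ 2√13 ≈ 7.2111 ✓.


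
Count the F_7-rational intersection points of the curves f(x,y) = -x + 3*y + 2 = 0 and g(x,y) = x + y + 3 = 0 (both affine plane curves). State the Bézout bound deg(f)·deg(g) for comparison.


Common zeros: {(0, 4)}; count = 1; Bézout bound = 1.

deg(f) = 1, deg(g) = 1, so Bézout bound = 1.
Scan x ∈ F_7. For each x, list the y ∈ F_7 with f(x, y) ≡ 0 and those with g(x, y) ≡ 0 (mod 7); the common zeros in that column are the intersection.
  x = 0: f ≡ 0 at y ∈ {4}; g ≡ 0 at y ∈ {4}; common: {4}.
  x = 1: f ≡ 0 at y ∈ {2}; g ≡ 0 at y ∈ {3}; common: ∅.
  x = 2: f ≡ 0 at y ∈ {0}; g ≡ 0 at y ∈ {2}; common: ∅.
  x = 3: f ≡ 0 at y ∈ {5}; g ≡ 0 at y ∈ {1}; common: ∅.
  x = 4: f ≡ 0 at y ∈ {3}; g ≡ 0 at y ∈ {0}; common: ∅.
  x = 5: f ≡ 0 at y ∈ {1}; g ≡ 0 at y ∈ {6}; common: ∅.
  x = 6: f ≡ 0 at y ∈ {6}; g ≡ 0 at y ∈ {5}; common: ∅.
Collecting: common zeros = {(0, 4)}, so the count is 1.
Comparison with the Bézout bound: 1 ≤ 1 = deg(f)·deg(g), as expected for curves with no common component (the bound is attained).
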